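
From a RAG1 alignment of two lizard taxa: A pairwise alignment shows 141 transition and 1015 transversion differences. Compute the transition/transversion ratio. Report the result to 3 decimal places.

0.139

R = 141/1015 = 0.138916… ≈ 0.139 (to 3 d.p.).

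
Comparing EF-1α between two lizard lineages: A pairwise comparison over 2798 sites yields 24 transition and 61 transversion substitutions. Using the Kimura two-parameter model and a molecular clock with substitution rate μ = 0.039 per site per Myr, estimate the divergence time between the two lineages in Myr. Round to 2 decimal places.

0.40

P = 24/2798 ≈ 0.008578 and Q = 61/2798 ≈ 0.021801.
Under the Kimura two-parameter model, d = −½ ln(1 − 2P − Q) − ¼ ln(1 − 2Q).
1 − 2P − Q = 0.961043, giving −½ ln(0.961043) = 0.019868.
1 − 2Q = 0.956398, giving −¼ ln(0.956398) = 0.011145.
d = 0.019868 + 0.011145 = 0.031013.
Under a molecular clock d = 2μt, so t = d/(2μ) = 0.031013 / (2 × 0.039) = 0.40 Myr.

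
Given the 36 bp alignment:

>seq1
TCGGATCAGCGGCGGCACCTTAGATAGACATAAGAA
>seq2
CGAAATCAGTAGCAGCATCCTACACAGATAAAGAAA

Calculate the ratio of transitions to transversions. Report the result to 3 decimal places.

Transitions are A↔G and C↔T; transversions are all other mismatches.
Transitions: 12. Transversions: 3.
R = 12/3 = 4.000.

4.000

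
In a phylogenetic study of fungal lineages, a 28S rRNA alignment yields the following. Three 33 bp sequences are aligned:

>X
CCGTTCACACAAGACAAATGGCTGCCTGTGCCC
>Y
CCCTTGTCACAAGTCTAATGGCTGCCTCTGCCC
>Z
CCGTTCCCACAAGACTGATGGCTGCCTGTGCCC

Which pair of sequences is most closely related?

X and Z

X–Y: 6/33 differ, p = 0.182, d = 0.208.
X–Z: 3/33 differ, p = 0.091, d = 0.097.
Y–Z: 6/33 differ, p = 0.182, d = 0.208.
The smallest distance is between X and Z.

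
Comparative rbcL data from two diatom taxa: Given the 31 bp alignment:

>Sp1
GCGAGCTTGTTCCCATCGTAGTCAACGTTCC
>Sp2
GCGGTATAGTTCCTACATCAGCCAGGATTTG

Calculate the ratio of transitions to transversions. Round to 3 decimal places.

Transitions are A↔G and C↔T; transversions are all other mismatches.
Transitions: 8. Transversions: 7.
R = 8/7 = 1.142857… ≈ 1.143 (to 3 d.p.).

1.143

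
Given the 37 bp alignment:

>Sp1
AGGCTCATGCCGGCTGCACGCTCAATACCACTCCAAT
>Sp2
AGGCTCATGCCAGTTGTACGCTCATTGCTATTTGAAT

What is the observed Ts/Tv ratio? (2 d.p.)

3.50

Transitions are A↔G and C↔T; transversions are all other mismatches.
Transitions: 7. Transversions: 2.
R = 7/2 = 3.50.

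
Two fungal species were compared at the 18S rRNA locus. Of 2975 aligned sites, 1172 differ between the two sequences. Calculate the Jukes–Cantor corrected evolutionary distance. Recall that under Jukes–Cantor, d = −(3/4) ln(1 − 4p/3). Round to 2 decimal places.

0.56

p = 1172/2975 ≈ 0.39395.
d = −(3/4) ln(1 − 4p/3) = −0.75 ln(1 − 0.525267) = −0.75 ln(0.474733)
  = −0.75 × (-0.745003) = 0.558752 substitutions/site.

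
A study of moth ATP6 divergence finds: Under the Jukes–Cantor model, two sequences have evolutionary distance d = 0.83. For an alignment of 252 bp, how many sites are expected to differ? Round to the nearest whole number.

Invert JC69: p = (3/4)(1 − e^(−4d/3)) = 0.75 × (1 − e^(-1.106667)) = 0.75 × (1 − 0.330659) = 0.502006.
Expected differing sites = pL ≈ 0.502006 × 252 = 126.505512 ≈ 127.

127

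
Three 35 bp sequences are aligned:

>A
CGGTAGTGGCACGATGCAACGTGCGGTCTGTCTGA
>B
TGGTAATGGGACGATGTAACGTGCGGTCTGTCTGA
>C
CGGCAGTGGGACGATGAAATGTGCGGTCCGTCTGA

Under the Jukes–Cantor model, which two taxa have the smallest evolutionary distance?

A and B

A–B: 4/35 differ, p = 0.114, d = 0.124.
A–C: 5/35 differ, p = 0.143, d = 0.158.
B–C: 6/35 differ, p = 0.171, d = 0.195.
The smallest distance is between A and B.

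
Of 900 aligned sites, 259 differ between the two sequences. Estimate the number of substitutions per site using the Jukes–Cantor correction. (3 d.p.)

p = 259/900 ≈ 0.287778.
d = −(3/4) ln(1 − 4p/3) = −0.75 ln(1 − 0.383704) = −0.75 ln(0.616296)
  = −0.75 × (-0.484028) = 0.363021 substitutions/site.

0.363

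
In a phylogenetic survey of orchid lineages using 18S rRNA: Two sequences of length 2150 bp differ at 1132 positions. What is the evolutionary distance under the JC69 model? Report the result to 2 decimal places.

p = 1132/2150 ≈ 0.526512.
d = −(3/4) ln(1 − 4p/3) = −0.75 ln(1 − 0.702016) = −0.75 ln(0.297984)
  = −0.75 × (-1.210715) = 0.908036 substitutions/site.

0.91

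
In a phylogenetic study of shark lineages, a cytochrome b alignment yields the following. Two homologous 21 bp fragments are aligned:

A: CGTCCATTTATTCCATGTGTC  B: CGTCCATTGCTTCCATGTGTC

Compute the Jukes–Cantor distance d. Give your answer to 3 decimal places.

The sequences differ at 2 of 21 sites (9, 10), so p = 2/21 ≈ 0.095238.
d = −(3/4) ln(1 − 4p/3) = −0.75 ln(1 − 0.126984) = −0.75 ln(0.873016)
  = −0.75 × (-0.135801) = 0.101851 substitutions/site.

0.102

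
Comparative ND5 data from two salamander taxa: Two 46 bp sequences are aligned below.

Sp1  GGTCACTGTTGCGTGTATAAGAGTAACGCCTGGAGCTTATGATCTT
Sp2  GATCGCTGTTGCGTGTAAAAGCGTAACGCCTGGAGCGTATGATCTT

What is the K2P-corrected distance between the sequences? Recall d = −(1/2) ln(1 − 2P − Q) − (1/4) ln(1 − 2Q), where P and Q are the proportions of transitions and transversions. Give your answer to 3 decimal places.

0.117

Of 46 sites, 2 differences are transitions and 3 are transversions, so P = 2/46 ≈ 0.043478 and Q = 3/46 ≈ 0.065217.
Under the Kimura two-parameter model, d = −½ ln(1 − 2P − Q) − ¼ ln(1 − 2Q).
1 − 2P − Q = 0.847827, giving −½ ln(0.847827) = 0.082539.
1 − 2Q = 0.869566, giving −¼ ln(0.869566) = 0.034940.
d = 0.082539 + 0.034940 = 0.117479.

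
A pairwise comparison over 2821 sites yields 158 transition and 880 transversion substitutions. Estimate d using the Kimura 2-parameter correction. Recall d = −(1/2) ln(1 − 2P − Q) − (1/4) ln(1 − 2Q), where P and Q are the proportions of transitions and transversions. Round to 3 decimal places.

0.520

P = 158/2821 ≈ 0.056009 and Q = 880/2821 ≈ 0.311946.
Under the Kimura two-parameter model, d = −½ ln(1 − 2P − Q) − ¼ ln(1 − 2Q).
1 − 2P − Q = 0.576036, giving −½ ln(0.576036) = 0.275793.
1 − 2Q = 0.376108, giving −¼ ln(0.376108) = 0.244470.
d = 0.275793 + 0.244470 = 0.520263.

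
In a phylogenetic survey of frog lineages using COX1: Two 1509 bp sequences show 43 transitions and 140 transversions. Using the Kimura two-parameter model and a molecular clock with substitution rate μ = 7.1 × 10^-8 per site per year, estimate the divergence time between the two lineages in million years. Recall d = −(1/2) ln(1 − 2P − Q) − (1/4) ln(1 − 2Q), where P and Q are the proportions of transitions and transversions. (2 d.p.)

P = 43/1509 ≈ 0.028496 and Q = 140/1509 ≈ 0.092777.
Under the Kimura two-parameter model, d = −½ ln(1 − 2P − Q) − ¼ ln(1 − 2Q).
1 − 2P − Q = 0.850231, giving −½ ln(0.850231) = 0.081124.
1 − 2Q = 0.814446, giving −¼ ln(0.814446) = 0.051312.
d = 0.081124 + 0.051312 = 0.132436.
Under a molecular clock d = 2μt, so t = d/(2μ) = 0.132436 / (2 × 7.1 × 10^-8) = 0.93 million years.

0.93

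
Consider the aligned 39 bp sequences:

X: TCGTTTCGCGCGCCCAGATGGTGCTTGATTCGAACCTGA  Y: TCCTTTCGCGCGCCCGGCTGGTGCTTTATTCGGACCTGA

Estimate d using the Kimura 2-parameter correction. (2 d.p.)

Of 39 sites, 2 differences are transitions and 3 are transversions, so P = 2/39 ≈ 0.051282 and Q = 3/39 ≈ 0.076923.
Under the Kimura two-parameter model, d = −½ ln(1 − 2P − Q) − ¼ ln(1 − 2Q).
1 − 2P − Q = 0.820513, giving −½ ln(0.820513) = 0.098913.
1 − 2Q = 0.846154, giving −¼ ln(0.846154) = 0.041763.
d = 0.098913 + 0.041763 = 0.140676.

0.14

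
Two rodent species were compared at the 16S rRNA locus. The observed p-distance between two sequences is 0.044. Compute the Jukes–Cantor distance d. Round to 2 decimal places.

d = −(3/4) ln(1 − 4p/3) = −0.75 ln(1 − 0.058667) = −0.75 ln(0.941333)
  = −0.75 × (-0.060458) = 0.045344 substitutions/site.

0.05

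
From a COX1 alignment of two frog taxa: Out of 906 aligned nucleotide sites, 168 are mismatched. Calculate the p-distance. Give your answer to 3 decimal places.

0.185

p = 168/906 = 0.185430… ≈ 0.185 (to 3 d.p.).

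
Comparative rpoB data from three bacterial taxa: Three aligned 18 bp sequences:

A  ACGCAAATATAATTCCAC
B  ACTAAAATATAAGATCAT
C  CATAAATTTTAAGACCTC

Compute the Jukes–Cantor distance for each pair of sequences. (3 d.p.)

d(A,B) = 0.441, d(A,C) = 0.824, d(B,C) = 0.548

A–B: 6/18 sites differ → p ≈ 0.333333, d = −0.75 ln(1 − 0.444444) = 0.440839 ≈ 0.441.
A–C: 9/18 sites differ → p = 0.5, d = −0.75 ln(1 − 0.666667) = 0.823960 ≈ 0.824.
B–C: 7/18 sites differ → p ≈ 0.388889, d = −0.75 ln(1 − 0.518519) = 0.548166 ≈ 0.548.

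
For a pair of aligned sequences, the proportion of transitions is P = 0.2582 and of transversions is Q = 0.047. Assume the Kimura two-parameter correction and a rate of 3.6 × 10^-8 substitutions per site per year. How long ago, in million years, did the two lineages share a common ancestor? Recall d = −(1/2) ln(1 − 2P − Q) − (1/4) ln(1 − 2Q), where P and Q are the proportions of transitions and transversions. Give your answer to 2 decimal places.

Under the Kimura two-parameter model, d = −½ ln(1 − 2P − Q) − ¼ ln(1 − 2Q).
1 − 2P − Q = 0.4366, giving −½ ln(0.4366) = 0.414369.
1 − 2Q = 0.906, giving −¼ ln(0.906) = 0.024679.
d = 0.414369 + 0.024679 = 0.439048.
Under a molecular clock d = 2μt, so t = d/(2μ) = 0.439048 / (2 × 3.6 × 10^-8) = 6.10 million years.

6.10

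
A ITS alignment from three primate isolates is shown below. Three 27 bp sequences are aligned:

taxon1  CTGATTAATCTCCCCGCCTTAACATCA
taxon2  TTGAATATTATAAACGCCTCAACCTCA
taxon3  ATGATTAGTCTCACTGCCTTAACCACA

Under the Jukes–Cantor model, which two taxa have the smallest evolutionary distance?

taxon1–taxon2: 9/27 differ, p = 0.333, d = 0.441.
taxon1–taxon3: 6/27 differ, p = 0.222, d = 0.264.
taxon2–taxon3: 9/27 differ, p = 0.333, d = 0.441.
The smallest distance is between taxon1 and taxon3.

taxon1 and taxon3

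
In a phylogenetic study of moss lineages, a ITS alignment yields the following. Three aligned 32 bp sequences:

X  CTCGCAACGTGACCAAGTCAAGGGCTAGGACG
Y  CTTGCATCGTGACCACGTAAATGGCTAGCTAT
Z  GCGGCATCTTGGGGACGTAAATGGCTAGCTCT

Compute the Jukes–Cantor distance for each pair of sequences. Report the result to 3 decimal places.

d(X,Y) = 0.353, d(X,Z) = 0.657, d(Y,Z) = 0.304

X–Y: 9/32 sites differ → p = 0.28125, d = −0.75 ln(1 − 0.375) = 0.352503 ≈ 0.353.
X–Z: 14/32 sites differ → p = 0.4375, d = −0.75 ln(1 − 0.583333) = 0.656601 ≈ 0.657.
Y–Z: 8/32 sites differ → p = 0.25, d = −0.75 ln(1 − 0.333333) = 0.304098 ≈ 0.304.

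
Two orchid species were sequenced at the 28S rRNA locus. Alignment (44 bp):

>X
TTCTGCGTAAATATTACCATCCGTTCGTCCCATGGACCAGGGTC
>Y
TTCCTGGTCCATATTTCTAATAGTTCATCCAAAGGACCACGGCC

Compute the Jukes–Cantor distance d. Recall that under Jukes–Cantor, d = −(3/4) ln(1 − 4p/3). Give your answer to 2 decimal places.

The sequences differ at 15 of 44 sites, so p = 15/44 ≈ 0.340909.
d = −(3/4) ln(1 − 4p/3) = −0.75 ln(1 − 0.454545) = −0.75 ln(0.545455)
  = −0.75 × (-0.606135) = 0.454601 substitutions/site.

0.45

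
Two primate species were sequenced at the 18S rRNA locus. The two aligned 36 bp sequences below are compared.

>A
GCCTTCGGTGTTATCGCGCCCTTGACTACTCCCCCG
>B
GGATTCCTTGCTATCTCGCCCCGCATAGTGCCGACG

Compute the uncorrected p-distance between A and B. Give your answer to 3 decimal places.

The sequences differ at 16 of 36 positions.
p = 16/36 = 0.444444… ≈ 0.444 (to 3 d.p.).

0.444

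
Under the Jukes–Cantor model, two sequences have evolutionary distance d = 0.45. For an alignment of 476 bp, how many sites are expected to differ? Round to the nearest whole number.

161

Invert JC69: p = (3/4)(1 − e^(−4d/3)) = 0.75 × (1 − e^(-0.6)) = 0.75 × (1 − 0.548812) = 0.338391.
Expected differing sites = pL ≈ 0.338391 × 476 = 161.074116 ≈ 161.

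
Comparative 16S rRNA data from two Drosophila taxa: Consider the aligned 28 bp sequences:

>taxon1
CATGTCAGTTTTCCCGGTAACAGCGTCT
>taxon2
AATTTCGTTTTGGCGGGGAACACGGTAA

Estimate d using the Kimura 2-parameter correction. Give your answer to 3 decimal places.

Of 28 sites, 1 differences are transitions and 11 are transversions, so P = 1/28 ≈ 0.035714 and Q = 11/28 ≈ 0.392857.
Under the Kimura two-parameter model, d = −½ ln(1 − 2P − Q) − ¼ ln(1 − 2Q).
1 − 2P − Q = 0.535715, giving −½ ln(0.535715) = 0.312076.
1 − 2Q = 0.214286, giving −¼ ln(0.214286) = 0.385111.
d = 0.312076 + 0.385111 = 0.697187.

0.697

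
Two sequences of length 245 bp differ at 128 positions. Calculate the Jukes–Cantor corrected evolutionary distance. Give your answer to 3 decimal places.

0.895

p = 128/245 ≈ 0.522449.
d = −(3/4) ln(1 − 4p/3) = −0.75 ln(1 − 0.696599) = −0.75 ln(0.303401)
  = −0.75 × (-1.192700) = 0.894525 substitutions/site.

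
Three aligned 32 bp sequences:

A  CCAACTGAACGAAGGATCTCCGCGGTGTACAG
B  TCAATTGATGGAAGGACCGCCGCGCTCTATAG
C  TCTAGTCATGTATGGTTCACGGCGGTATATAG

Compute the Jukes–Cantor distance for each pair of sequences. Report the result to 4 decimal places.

A–B: 9/32 sites differ → p = 0.28125, d = −0.75 ln(1 − 0.375) = 0.352503 ≈ 0.3525.
A–C: 13/32 sites differ → p = 0.40625, d = −0.75 ln(1 − 0.541667) = 0.585119 ≈ 0.5851.
B–C: 11/32 sites differ → p = 0.34375, d = −0.75 ln(1 − 0.458333) = 0.459828 ≈ 0.4598.

d(A,B) = 0.3525, d(A,C) = 0.5851, d(B,C) = 0.4598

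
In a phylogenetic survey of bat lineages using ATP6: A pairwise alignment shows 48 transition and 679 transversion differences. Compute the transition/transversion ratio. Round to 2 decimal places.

0.07

R = 48/679 = 0.070692… ≈ 0.07 (to 2 d.p.).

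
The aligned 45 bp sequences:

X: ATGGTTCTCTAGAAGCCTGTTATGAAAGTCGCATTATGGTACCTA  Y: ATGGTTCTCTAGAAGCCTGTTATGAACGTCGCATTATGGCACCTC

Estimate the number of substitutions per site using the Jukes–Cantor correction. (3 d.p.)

0.070

The sequences differ at 3 of 45 sites (27, 40, 45), so p = 3/45 ≈ 0.066667.
d = −(3/4) ln(1 − 4p/3) = −0.75 ln(1 − 0.088889) = −0.75 ln(0.911111)
  = −0.75 × (-0.093091) = 0.069818 substitutions/site.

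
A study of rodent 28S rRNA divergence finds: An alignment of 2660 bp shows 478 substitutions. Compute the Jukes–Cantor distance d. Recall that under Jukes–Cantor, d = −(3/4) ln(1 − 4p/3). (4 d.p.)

0.2054

p = 478/2660 ≈ 0.179699.
d = −(3/4) ln(1 − 4p/3) = −0.75 ln(1 − 0.239599) = −0.75 ln(0.760401)
  = −0.75 × (-0.273909) = 0.205432 substitutions/site.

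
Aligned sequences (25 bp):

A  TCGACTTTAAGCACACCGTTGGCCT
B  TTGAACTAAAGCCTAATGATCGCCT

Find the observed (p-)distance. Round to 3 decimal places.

The sequences differ at 10 of 25 positions (sites 2, 5, 6, 8, 13, 14, 16, 17, 19, 21).
p = 10/25 = 0.400.

0.400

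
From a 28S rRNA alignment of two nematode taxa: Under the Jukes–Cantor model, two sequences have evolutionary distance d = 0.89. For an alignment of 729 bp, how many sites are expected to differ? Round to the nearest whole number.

Invert JC69: p = (3/4)(1 − e^(−4d/3)) = 0.75 × (1 − e^(-1.186667)) = 0.75 × (1 − 0.305237) = 0.521072.
Expected differing sites = pL ≈ 0.521072 × 729 = 379.861488 ≈ 380.

380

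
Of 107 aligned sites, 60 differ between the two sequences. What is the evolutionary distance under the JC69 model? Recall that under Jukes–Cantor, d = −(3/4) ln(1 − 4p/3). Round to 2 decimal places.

1.03

p = 60/107 ≈ 0.560748.
d = −(3/4) ln(1 − 4p/3) = −0.75 ln(1 − 0.747664) = −0.75 ln(0.252336)
  = −0.75 × (-1.376994) = 1.032746 substitutions/site.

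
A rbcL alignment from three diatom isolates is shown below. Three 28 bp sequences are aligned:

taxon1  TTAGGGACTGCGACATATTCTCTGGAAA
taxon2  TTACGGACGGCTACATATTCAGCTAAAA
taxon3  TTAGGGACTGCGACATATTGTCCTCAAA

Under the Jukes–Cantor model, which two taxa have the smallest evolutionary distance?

taxon1 and taxon3

taxon1–taxon2: 8/28 differ, p = 0.286, d = 0.360.
taxon1–taxon3: 4/28 differ, p = 0.143, d = 0.158.
taxon2–taxon3: 7/28 differ, p = 0.250, d = 0.304.
The smallest distance is between taxon1 and taxon3.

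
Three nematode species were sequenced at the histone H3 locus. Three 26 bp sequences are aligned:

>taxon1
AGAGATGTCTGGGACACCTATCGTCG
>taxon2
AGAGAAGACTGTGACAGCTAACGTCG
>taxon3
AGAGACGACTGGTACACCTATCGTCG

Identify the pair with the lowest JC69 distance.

taxon1 and taxon3

taxon1–taxon2: 5/26 differ, p = 0.192, d = 0.222.
taxon1–taxon3: 3/26 differ, p = 0.115, d = 0.125.
taxon2–taxon3: 5/26 differ, p = 0.192, d = 0.222.
The smallest distance is between taxon1 and taxon3.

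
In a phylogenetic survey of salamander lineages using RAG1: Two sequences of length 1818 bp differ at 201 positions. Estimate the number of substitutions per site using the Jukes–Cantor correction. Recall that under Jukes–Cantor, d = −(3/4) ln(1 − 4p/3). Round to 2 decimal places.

p = 201/1818 ≈ 0.110561.
d = −(3/4) ln(1 − 4p/3) = −0.75 ln(1 − 0.147415) = −0.75 ln(0.852585)
  = −0.75 × (-0.159482) = 0.119612 substitutions/site.

0.12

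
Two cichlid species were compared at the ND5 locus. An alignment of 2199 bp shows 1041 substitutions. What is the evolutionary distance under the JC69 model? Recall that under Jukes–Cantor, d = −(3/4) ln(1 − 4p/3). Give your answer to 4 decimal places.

0.7481

p = 1041/2199 ≈ 0.473397.
d = −(3/4) ln(1 − 4p/3) = −0.75 ln(1 − 0.631196) = −0.75 ln(0.368804)
  = −0.75 × (-0.997490) = 0.748118 substitutions/site.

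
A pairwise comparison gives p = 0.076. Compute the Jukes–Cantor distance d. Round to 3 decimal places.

d = −(3/4) ln(1 − 4p/3) = −0.75 ln(1 − 0.101333) = −0.75 ln(0.898667)
  = −0.75 × (-0.106843) = 0.080132 substitutions/site.

0.080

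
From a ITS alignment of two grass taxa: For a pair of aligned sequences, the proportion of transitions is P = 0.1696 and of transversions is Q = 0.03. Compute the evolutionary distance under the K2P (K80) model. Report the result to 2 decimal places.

0.25

Under the Kimura two-parameter model, d = −½ ln(1 − 2P − Q) − ¼ ln(1 − 2Q).
1 − 2P − Q = 0.6308, giving −½ ln(0.6308) = 0.230383.
1 − 2Q = 0.94, giving −¼ ln(0.94) = 0.015469.
d = 0.230383 + 0.015469 = 0.245852.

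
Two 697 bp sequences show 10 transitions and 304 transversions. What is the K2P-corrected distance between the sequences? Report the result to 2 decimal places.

0.83

P = 10/697 ≈ 0.014347 and Q = 304/697 ≈ 0.436155.
Under the Kimura two-parameter model, d = −½ ln(1 − 2P − Q) − ¼ ln(1 − 2Q).
1 − 2P − Q = 0.535151, giving −½ ln(0.535151) = 0.312603.
1 − 2Q = 0.12769, giving −¼ ln(0.12769) = 0.514537.
d = 0.312603 + 0.514537 = 0.827140.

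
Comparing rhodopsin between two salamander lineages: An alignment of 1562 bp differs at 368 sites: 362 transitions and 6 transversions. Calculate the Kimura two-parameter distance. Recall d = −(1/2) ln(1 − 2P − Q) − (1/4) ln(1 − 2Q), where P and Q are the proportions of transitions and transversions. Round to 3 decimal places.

0.317

P = 362/1562 ≈ 0.231754 and Q = 6/1562 ≈ 0.003841.
Under the Kimura two-parameter model, d = −½ ln(1 − 2P − Q) − ¼ ln(1 − 2Q).
1 − 2P − Q = 0.532651, giving −½ ln(0.532651) = 0.314944.
1 − 2Q = 0.992318, giving −¼ ln(0.992318) = 0.001928.
d = 0.314944 + 0.001928 = 0.316872.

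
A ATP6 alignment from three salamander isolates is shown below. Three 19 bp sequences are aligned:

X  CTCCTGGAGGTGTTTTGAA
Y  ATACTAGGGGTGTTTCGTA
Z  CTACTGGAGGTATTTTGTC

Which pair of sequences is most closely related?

X–Y: 6/19 differ, p = 0.316, d = 0.410.
X–Z: 4/19 differ, p = 0.211, d = 0.247.
Y–Z: 6/19 differ, p = 0.316, d = 0.410.
The smallest distance is between X and Z.

X and Z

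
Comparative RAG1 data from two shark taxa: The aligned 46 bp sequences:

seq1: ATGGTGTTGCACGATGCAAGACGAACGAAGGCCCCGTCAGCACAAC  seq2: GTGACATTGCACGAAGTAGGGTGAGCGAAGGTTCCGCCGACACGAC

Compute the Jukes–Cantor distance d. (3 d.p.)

The sequences differ at 16 of 46 sites, so p = 16/46 ≈ 0.347826.
d = −(3/4) ln(1 − 4p/3) = −0.75 ln(1 − 0.463768) = −0.75 ln(0.536232)
  = −0.75 × (-0.623188) = 0.467391 substitutions/site.

0.467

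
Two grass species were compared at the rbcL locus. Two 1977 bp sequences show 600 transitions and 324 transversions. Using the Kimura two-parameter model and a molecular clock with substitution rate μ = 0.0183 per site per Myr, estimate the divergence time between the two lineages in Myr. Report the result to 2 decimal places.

22.84

P = 600/1977 ≈ 0.30349 and Q = 324/1977 ≈ 0.163885.
Under the Kimura two-parameter model, d = −½ ln(1 − 2P − Q) − ¼ ln(1 − 2Q).
1 − 2P − Q = 0.229135, giving −½ ln(0.229135) = 0.736722.
1 − 2Q = 0.67223, giving −¼ ln(0.67223) = 0.099289.
d = 0.736722 + 0.099289 = 0.836011.
Under a molecular clock d = 2μt, so t = d/(2μ) = 0.836011 / (2 × 0.0183) = 22.84 Myr.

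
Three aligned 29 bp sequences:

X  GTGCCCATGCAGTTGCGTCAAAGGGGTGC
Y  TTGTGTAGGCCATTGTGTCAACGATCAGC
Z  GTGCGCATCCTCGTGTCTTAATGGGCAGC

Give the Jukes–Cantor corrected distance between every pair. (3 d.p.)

X–Y: 13/29 sites differ → p ≈ 0.448276, d = −0.75 ln(1 − 0.597701) = 0.682920 ≈ 0.683.
X–Z: 11/29 sites differ → p ≈ 0.37931, d = −0.75 ln(1 − 0.505747) = 0.528531 ≈ 0.529.
Y–Z: 13/29 sites differ → p ≈ 0.448276, d = −0.75 ln(1 − 0.597701) = 0.682920 ≈ 0.683.

d(X,Y) = 0.683, d(X,Z) = 0.529, d(Y,Z) = 0.683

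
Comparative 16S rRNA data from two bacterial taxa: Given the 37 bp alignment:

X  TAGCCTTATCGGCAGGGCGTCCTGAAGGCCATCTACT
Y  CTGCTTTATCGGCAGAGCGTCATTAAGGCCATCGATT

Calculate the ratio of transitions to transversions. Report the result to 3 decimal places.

1.000

Transitions are A↔G and C↔T; transversions are all other mismatches.
Transitions: 4. Transversions: 4.
R = 4/4 = 1.000.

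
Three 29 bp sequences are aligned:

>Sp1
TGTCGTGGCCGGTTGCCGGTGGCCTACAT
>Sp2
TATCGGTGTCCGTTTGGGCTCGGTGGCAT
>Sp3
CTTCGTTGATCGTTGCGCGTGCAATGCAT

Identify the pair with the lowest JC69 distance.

Sp1–Sp2: 14/29 differ, p = 0.483, d = 0.774.
Sp1–Sp3: 12/29 differ, p = 0.414, d = 0.602.
Sp2–Sp3: 14/29 differ, p = 0.483, d = 0.774.
The smallest distance is between Sp1 and Sp3.

Sp1 and Sp3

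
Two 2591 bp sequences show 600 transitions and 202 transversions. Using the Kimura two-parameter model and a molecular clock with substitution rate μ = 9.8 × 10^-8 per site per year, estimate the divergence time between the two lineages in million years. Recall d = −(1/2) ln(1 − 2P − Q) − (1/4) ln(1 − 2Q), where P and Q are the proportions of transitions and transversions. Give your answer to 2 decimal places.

P = 600/2591 ≈ 0.231571 and Q = 202/2591 ≈ 0.077962.
Under the Kimura two-parameter model, d = −½ ln(1 − 2P − Q) − ¼ ln(1 − 2Q).
1 − 2P − Q = 0.458896, giving −½ ln(0.458896) = 0.389466.
1 − 2Q = 0.844076, giving −¼ ln(0.844076) = 0.042378.
d = 0.389466 + 0.042378 = 0.431844.
Under a molecular clock d = 2μt, so t = d/(2μ) = 0.431844 / (2 × 9.8 × 10^-8) = 2.20 million years.

2.20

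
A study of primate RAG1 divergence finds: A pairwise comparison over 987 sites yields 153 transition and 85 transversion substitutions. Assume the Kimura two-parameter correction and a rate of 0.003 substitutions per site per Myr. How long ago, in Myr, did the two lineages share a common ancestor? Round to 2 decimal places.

49.91

P = 153/987 ≈ 0.155015 and Q = 85/987 ≈ 0.08612.
Under the Kimura two-parameter model, d = −½ ln(1 − 2P − Q) − ¼ ln(1 − 2Q).
1 − 2P − Q = 0.60385, giving −½ ln(0.60385) = 0.252215.
1 − 2Q = 0.82776, giving −¼ ln(0.82776) = 0.047258.
d = 0.252215 + 0.047258 = 0.299473.
Under a molecular clock d = 2μt, so t = d/(2μ) = 0.299473 / (2 × 0.003) = 49.91 Myr.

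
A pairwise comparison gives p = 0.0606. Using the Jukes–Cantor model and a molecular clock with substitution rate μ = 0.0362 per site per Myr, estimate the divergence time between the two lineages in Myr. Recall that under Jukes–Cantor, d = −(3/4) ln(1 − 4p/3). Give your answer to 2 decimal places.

d = −(3/4) ln(1 − 4p/3) = −0.75 ln(1 − 0.0808) = −0.75 ln(0.9192)
  = −0.75 × (-0.084252) = 0.063189 substitutions/site.
Under a molecular clock d = 2μt, so t = d/(2μ) = 0.063189 / (2 × 0.0362) = 0.87 Myr.

0.87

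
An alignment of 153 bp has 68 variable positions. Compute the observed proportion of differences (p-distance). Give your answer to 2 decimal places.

p = 68/153 = 0.444444… ≈ 0.44 (to 2 d.p.).

0.44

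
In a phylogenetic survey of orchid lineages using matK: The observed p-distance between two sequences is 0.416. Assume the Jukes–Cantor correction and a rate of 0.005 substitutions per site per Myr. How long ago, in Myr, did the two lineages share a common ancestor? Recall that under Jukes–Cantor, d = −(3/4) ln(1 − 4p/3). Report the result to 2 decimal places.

d = −(3/4) ln(1 − 4p/3) = −0.75 ln(1 − 0.554667) = −0.75 ln(0.445333)
  = −0.75 × (-0.808933) = 0.606700 substitutions/site.
Under a molecular clock d = 2μt, so t = d/(2μ) = 0.606700 / (2 × 0.005) = 60.67 Myr.

60.67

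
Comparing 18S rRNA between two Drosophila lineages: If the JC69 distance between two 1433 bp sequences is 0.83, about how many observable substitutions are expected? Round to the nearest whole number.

Invert JC69: p = (3/4)(1 − e^(−4d/3)) = 0.75 × (1 − e^(-1.106667)) = 0.75 × (1 − 0.330659) = 0.502006.
Expected differing sites = pL ≈ 0.502006 × 1433 = 719.374598 ≈ 719.

719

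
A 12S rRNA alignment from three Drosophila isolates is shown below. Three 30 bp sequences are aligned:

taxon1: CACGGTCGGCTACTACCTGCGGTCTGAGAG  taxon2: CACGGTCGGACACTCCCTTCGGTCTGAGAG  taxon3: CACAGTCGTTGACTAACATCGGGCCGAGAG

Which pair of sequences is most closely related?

taxon1–taxon2: 4/30 differ, p = 0.133, d = 0.147.
taxon1–taxon3: 9/30 differ, p = 0.300, d = 0.383.
taxon2–taxon3: 9/30 differ, p = 0.300, d = 0.383.
The smallest distance is between taxon1 and taxon2.

taxon1 and taxon2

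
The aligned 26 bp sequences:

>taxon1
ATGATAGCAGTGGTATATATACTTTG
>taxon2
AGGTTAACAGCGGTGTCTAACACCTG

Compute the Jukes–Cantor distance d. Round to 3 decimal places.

0.623

The sequences differ at 11 of 26 sites, so p = 11/26 ≈ 0.423077.
d = −(3/4) ln(1 − 4p/3) = −0.75 ln(1 − 0.564103) = −0.75 ln(0.435897)
  = −0.75 × (-0.830349) = 0.622762 substitutions/site.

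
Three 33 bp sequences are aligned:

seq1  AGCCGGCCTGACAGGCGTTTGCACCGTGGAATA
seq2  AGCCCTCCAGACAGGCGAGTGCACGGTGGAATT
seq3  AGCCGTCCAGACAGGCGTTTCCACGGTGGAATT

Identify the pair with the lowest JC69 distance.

seq1–seq2: 7/33 differ, p = 0.212, d = 0.249.
seq1–seq3: 5/33 differ, p = 0.152, d = 0.169.
seq2–seq3: 4/33 differ, p = 0.121, d = 0.132.
The smallest distance is between seq2 and seq3.

seq2 and seq3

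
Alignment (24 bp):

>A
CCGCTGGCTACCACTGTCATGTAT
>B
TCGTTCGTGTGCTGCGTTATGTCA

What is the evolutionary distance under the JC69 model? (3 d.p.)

0.961

The sequences differ at 13 of 24 sites, so p = 13/24 ≈ 0.541667.
d = −(3/4) ln(1 − 4p/3) = −0.75 ln(1 − 0.722223) = −0.75 ln(0.277777)
  = −0.75 × (-1.280937) = 0.960703 substitutions/site.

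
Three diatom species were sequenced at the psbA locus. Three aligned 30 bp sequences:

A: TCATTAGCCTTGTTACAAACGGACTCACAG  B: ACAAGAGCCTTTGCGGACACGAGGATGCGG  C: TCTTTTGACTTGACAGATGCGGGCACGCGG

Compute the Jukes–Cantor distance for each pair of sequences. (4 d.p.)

d(A,B) = 0.9313, d(A,C) = 0.5716, d(B,C) = 0.7301

A–B: 16/30 sites differ → p ≈ 0.533333, d = −0.75 ln(1 − 0.711111) = 0.931285 ≈ 0.9313.
A–C: 12/30 sites differ → p = 0.4, d = −0.75 ln(1 − 0.533333) = 0.571605 ≈ 0.5716.
B–C: 14/30 sites differ → p ≈ 0.466667, d = −0.75 ln(1 − 0.622223) = 0.730088 ≈ 0.7301.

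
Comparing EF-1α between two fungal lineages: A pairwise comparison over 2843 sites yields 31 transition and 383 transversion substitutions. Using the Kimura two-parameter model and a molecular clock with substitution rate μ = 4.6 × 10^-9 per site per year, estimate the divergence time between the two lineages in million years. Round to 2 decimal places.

P = 31/2843 ≈ 0.010904 and Q = 383/2843 ≈ 0.134717.
Under the Kimura two-parameter model, d = −½ ln(1 − 2P − Q) − ¼ ln(1 − 2Q).
1 − 2P − Q = 0.843475, giving −½ ln(0.843475) = 0.085113.
1 − 2Q = 0.730566, giving −¼ ln(0.730566) = 0.078484.
d = 0.085113 + 0.078484 = 0.163597.
Under a molecular clock d = 2μt, so t = d/(2μ) = 0.163597 / (2 × 4.6 × 10^-9) = 17.78 million years.

17.78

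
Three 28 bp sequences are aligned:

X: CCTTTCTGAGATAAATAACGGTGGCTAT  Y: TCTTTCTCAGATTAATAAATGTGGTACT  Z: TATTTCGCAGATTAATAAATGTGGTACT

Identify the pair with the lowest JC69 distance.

X–Y: 8/28 differ, p = 0.286, d = 0.360.
X–Z: 10/28 differ, p = 0.357, d = 0.485.
Y–Z: 2/28 differ, p = 0.071, d = 0.075.
The smallest distance is between Y and Z.

Y and Z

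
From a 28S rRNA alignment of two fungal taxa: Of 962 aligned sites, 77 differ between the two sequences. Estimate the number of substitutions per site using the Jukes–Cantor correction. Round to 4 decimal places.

p = 77/962 ≈ 0.080042.
d = −(3/4) ln(1 − 4p/3) = −0.75 ln(1 − 0.106723) = −0.75 ln(0.893277)
  = −0.75 × (-0.112859) = 0.084644 substitutions/site.

0.0846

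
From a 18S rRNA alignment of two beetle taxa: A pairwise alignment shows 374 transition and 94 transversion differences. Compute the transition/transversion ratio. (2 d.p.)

R = 374/94 = 3.978723… ≈ 3.98 (to 2 d.p.).

3.98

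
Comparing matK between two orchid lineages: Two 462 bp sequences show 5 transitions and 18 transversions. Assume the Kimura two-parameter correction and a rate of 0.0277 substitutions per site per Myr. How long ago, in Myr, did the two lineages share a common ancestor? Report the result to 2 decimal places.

0.93

P = 5/462 ≈ 0.010823 and Q = 18/462 ≈ 0.038961.
Under the Kimura two-parameter model, d = −½ ln(1 − 2P − Q) − ¼ ln(1 − 2Q).
1 − 2P − Q = 0.939393, giving −½ ln(0.939393) = 0.031261.
1 − 2Q = 0.922078, giving −¼ ln(0.922078) = 0.020281.
d = 0.031261 + 0.020281 = 0.051542.
Under a molecular clock d = 2μt, so t = d/(2μ) = 0.051542 / (2 × 0.0277) = 0.93 Myr.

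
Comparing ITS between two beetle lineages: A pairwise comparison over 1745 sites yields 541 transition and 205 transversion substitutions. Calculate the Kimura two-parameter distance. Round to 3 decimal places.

P = 541/1745 ≈ 0.310029 and Q = 205/1745 ≈ 0.117479.
Under the Kimura two-parameter model, d = −½ ln(1 − 2P − Q) − ¼ ln(1 − 2Q).
1 − 2P − Q = 0.262463, giving −½ ln(0.262463) = 0.668823.
1 − 2Q = 0.765042, giving −¼ ln(0.765042) = 0.066956.
d = 0.668823 + 0.066956 = 0.735779.

0.736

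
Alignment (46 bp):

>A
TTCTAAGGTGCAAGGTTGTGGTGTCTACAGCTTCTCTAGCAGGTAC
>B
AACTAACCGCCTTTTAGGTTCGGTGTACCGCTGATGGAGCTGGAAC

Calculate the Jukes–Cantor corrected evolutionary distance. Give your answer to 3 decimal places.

0.824

The sequences differ at 23 of 46 sites, so p = 23/46 = 0.5.
d = −(3/4) ln(1 − 4p/3) = −0.75 ln(1 − 0.666667) = −0.75 ln(0.333333)
  = −0.75 × (-1.098613) = 0.823960 substitutions/site.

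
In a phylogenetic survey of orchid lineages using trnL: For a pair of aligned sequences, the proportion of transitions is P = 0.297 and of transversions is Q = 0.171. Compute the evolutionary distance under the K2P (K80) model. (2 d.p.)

Under the Kimura two-parameter model, d = −½ ln(1 − 2P − Q) − ¼ ln(1 − 2Q).
1 − 2P − Q = 0.235, giving −½ ln(0.235) = 0.724085.
1 − 2Q = 0.658, giving −¼ ln(0.658) = 0.104638.
d = 0.724085 + 0.104638 = 0.828723.

0.83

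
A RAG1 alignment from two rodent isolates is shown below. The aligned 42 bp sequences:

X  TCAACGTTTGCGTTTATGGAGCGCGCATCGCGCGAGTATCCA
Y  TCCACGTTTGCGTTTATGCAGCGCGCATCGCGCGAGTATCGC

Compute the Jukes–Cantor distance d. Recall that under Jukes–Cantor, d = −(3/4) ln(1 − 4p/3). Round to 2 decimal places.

The sequences differ at 4 of 42 sites (3, 19, 41, 42), so p = 4/42 ≈ 0.095238.
d = −(3/4) ln(1 − 4p/3) = −0.75 ln(1 − 0.126984) = −0.75 ln(0.873016)
  = −0.75 × (-0.135801) = 0.101851 substitutions/site.

0.10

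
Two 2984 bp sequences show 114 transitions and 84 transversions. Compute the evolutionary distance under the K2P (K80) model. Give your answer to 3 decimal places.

0.070

P = 114/2984 ≈ 0.038204 and Q = 84/2984 ≈ 0.02815.
Under the Kimura two-parameter model, d = −½ ln(1 − 2P − Q) − ¼ ln(1 − 2Q).
1 − 2P − Q = 0.895442, giving −½ ln(0.895442) = 0.055219.
1 − 2Q = 0.9437, giving −¼ ln(0.9437) = 0.014487.
d = 0.055219 + 0.014487 = 0.069706.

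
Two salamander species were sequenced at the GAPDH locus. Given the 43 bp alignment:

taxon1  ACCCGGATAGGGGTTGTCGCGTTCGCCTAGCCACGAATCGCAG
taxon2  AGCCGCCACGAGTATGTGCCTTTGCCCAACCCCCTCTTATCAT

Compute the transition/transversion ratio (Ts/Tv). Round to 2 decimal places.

0.05

Transitions are A↔G and C↔T; transversions are all other mismatches.
Transitions: 1. Transversions: 21.
R = 1/21 = 0.047619… ≈ 0.05 (to 2 d.p.).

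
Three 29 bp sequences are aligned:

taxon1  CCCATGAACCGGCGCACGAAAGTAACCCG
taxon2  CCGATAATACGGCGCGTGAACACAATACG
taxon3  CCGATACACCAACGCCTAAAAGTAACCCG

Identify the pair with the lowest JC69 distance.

taxon1–taxon2: 11/29 differ, p = 0.379, d = 0.529.
taxon1–taxon3: 8/29 differ, p = 0.276, d = 0.344.
taxon2–taxon3: 12/29 differ, p = 0.414, d = 0.602.
The smallest distance is between taxon1 and taxon3.

taxon1 and taxon3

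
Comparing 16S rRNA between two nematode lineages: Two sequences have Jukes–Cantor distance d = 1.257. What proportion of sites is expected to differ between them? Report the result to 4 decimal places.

0.6097

p = (3/4)(1 − e^(−4d/3)) = 0.75 × (1 − e^(-1.676)) = 0.75 × (1 − 0.187121) = 0.609659.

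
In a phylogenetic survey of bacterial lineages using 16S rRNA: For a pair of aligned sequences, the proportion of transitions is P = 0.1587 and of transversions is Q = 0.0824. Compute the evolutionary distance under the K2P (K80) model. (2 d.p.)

Under the Kimura two-parameter model, d = −½ ln(1 − 2P − Q) − ¼ ln(1 − 2Q).
1 − 2P − Q = 0.6002, giving −½ ln(0.6002) = 0.255246.
1 − 2Q = 0.8352, giving −¼ ln(0.8352) = 0.045021.
d = 0.255246 + 0.045021 = 0.300267.

0.30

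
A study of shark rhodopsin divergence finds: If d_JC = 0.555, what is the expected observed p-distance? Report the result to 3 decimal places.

p = (3/4)(1 − e^(−4d/3)) = 0.75 × (1 − e^(-0.74)) = 0.75 × (1 − 0.477114) = 0.392165.

0.392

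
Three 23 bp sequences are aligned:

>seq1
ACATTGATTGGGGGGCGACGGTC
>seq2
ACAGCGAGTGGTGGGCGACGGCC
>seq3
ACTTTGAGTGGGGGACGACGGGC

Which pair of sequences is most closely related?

seq1–seq2: 5/23 differ, p = 0.217, d = 0.257.
seq1–seq3: 4/23 differ, p = 0.174, d = 0.198.
seq2–seq3: 6/23 differ, p = 0.261, d = 0.321.
The smallest distance is between seq1 and seq3.

seq1 and seq3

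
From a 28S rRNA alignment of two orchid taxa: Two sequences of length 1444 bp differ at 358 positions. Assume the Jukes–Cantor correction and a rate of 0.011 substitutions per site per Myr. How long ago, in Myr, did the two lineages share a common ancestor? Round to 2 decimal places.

13.68

p = 358/1444 ≈ 0.247922.
d = −(3/4) ln(1 − 4p/3) = −0.75 ln(1 − 0.330563) = −0.75 ln(0.669437)
  = −0.75 × (-0.401318) = 0.300989 substitutions/site.
Under a molecular clock d = 2μt, so t = d/(2μ) = 0.300989 / (2 × 0.011) = 13.68 Myr.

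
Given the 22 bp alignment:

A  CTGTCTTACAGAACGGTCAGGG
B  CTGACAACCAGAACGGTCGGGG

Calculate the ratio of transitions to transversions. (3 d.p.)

Transitions are A↔G and C↔T; transversions are all other mismatches.
Transitions: 1. Transversions: 4.
R = 1/4 = 0.250.

0.250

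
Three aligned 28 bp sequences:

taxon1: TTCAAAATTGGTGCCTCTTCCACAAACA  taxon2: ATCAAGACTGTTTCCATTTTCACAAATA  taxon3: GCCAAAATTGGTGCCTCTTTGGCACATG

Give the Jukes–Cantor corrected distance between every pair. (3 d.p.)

d(taxon1,taxon2) = 0.420, d(taxon1,taxon3) = 0.360, d(taxon2,taxon3) = 0.635

taxon1–taxon2: 9/28 sites differ → p ≈ 0.321429, d = −0.75 ln(1 − 0.428572) = 0.419713 ≈ 0.420.
taxon1–taxon3: 8/28 sites differ → p ≈ 0.285714, d = −0.75 ln(1 − 0.380952) = 0.359679 ≈ 0.360.
taxon2–taxon3: 12/28 sites differ → p ≈ 0.428571, d = −0.75 ln(1 − 0.571428) = 0.635472 ≈ 0.635.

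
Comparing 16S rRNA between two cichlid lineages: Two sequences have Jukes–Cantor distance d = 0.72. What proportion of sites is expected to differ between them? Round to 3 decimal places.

p = (3/4)(1 − e^(−4d/3)) = 0.75 × (1 − e^(-0.96)) = 0.75 × (1 − 0.382893) = 0.462830.

0.463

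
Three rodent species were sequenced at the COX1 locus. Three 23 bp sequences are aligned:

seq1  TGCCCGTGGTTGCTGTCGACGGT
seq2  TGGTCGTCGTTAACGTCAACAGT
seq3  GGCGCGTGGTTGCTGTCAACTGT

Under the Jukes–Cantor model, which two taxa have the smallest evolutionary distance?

seq1–seq2: 8/23 differ, p = 0.348, d = 0.467.
seq1–seq3: 4/23 differ, p = 0.174, d = 0.198.
seq2–seq3: 8/23 differ, p = 0.348, d = 0.467.
The smallest distance is between seq1 and seq3.

seq1 and seq3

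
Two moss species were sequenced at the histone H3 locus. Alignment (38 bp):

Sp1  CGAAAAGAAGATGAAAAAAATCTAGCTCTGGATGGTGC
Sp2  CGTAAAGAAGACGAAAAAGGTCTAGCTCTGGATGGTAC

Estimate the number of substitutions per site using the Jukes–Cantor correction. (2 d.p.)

The sequences differ at 5 of 38 sites (3, 12, 19, 20, 37), so p = 5/38 ≈ 0.131579.
d = −(3/4) ln(1 − 4p/3) = −0.75 ln(1 − 0.175439) = −0.75 ln(0.824561)
  = −0.75 × (-0.192904) = 0.144678 substitutions/site.

0.14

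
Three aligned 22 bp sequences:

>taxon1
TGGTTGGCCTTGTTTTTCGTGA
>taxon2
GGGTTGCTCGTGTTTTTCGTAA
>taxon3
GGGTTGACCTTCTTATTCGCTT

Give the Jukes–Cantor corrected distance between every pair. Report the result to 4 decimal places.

d(taxon1,taxon2) = 0.2708, d(taxon1,taxon3) = 0.4141, d(taxon2,taxon3) = 0.4975

taxon1–taxon2: 5/22 sites differ → p ≈ 0.227273, d = −0.75 ln(1 − 0.303031) = 0.270761 ≈ 0.2708.
taxon1–taxon3: 7/22 sites differ → p ≈ 0.318182, d = −0.75 ln(1 − 0.424243) = 0.414052 ≈ 0.4141.
taxon2–taxon3: 8/22 sites differ → p ≈ 0.363636, d = −0.75 ln(1 − 0.484848) = 0.497470 ≈ 0.4975.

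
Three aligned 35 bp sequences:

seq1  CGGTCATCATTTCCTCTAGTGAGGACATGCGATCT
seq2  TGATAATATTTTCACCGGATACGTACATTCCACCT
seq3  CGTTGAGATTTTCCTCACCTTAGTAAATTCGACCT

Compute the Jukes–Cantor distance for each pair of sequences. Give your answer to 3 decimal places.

d(seq1,seq2) = 0.705, d(seq1,seq3) = 0.513, d(seq2,seq3) = 0.513

seq1–seq2: 16/35 sites differ → p ≈ 0.457143, d = −0.75 ln(1 − 0.609524) = 0.705292 ≈ 0.705.
seq1–seq3: 13/35 sites differ → p ≈ 0.371429, d = −0.75 ln(1 − 0.495239) = 0.512753 ≈ 0.513.
seq2–seq3: 13/35 sites differ → p ≈ 0.371429, d = −0.75 ln(1 − 0.495239) = 0.512753 ≈ 0.513.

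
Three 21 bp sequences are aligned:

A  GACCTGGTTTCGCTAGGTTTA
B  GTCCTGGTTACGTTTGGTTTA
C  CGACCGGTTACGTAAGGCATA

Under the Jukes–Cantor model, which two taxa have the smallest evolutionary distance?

A–B: 4/21 differ, p = 0.190, d = 0.220.
A–C: 9/21 differ, p = 0.429, d = 0.635.
B–C: 8/21 differ, p = 0.381, d = 0.532.
The smallest distance is between A and B.

A and B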